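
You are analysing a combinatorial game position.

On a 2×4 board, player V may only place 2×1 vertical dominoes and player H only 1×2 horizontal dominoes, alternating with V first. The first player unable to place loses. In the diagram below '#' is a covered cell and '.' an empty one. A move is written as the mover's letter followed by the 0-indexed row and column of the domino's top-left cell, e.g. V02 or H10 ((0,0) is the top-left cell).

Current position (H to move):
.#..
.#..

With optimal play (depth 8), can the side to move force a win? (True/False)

ply 1, H at .#../.#.. | H02=+1→.###/.#..*; H12=+1→.#../.###
ply 2, V at .###/.#.. | V00=-1→####/##..*
ply 3, H at ####/##.. | H12=+1→####/####*
ply 4: ####/#### is terminal -1 (V); from .#../.#.. depth 8

H winning at [.#../.#..]: True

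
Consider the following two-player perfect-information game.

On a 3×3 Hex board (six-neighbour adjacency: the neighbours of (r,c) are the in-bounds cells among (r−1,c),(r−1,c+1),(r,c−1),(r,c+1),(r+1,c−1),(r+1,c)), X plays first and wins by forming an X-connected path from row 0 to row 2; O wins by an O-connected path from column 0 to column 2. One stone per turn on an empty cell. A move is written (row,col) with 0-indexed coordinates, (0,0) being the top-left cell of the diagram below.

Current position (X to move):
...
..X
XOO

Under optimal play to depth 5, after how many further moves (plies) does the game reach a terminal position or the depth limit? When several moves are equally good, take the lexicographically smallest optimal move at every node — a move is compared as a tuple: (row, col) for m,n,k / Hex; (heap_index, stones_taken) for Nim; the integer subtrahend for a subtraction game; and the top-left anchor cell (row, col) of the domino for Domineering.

ply 1, X at .../..X/XOO | (0,0)=+1→X../..X/XOO*; (0,1)=+1→.X./..X/XOO; (0,2)=+1→..X/..X/XOO; (1,0)=+1→.../X.X/XOO; (1,1)=+1→.../.XX/XOO
ply 2, O at X../..X/XOO | (0,1)=-1→XO./..X/XOO*; (0,2)=-1→X.O/..X/XOO; (1,0)=-1→X../O.X/XOO; (1,1)=-1→X../.OX/XOO
ply 3, X at XO./..X/XOO | (0,2)=+1→XOX/..X/XOO*; (1,0)=+1→XO./X.X/XOO; (1,1)=+1→XO./.XX/XOO
ply 4, O at XOX/..X/XOO | (1,0)=-1→XOX/O.X/XOO*; (1,1)=-1→XOX/.OX/XOO
ply 5, X at XOX/O.X/XOO | (1,1)=+1→XOX/OXX/XOO*
ply 6: XOX/OXX/XOO is terminal -1 (O); from .../..X/XOO depth 5

PV length from [.../..X/XOO]: 5 plies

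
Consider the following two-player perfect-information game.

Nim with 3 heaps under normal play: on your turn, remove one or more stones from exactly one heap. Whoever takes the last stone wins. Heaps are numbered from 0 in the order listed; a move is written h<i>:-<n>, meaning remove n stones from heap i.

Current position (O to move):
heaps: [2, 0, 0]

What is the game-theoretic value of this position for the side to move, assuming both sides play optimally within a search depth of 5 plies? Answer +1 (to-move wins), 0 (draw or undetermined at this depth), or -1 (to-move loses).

value((2,0,0), O) = +1

ply 1, O at (2,0,0) | h0:-1=-1→(1,0,0); h0:-2=+1→(0,0,0)*
ply 2: (0,0,0) is terminal -1 (X); from (2,0,0) depth 5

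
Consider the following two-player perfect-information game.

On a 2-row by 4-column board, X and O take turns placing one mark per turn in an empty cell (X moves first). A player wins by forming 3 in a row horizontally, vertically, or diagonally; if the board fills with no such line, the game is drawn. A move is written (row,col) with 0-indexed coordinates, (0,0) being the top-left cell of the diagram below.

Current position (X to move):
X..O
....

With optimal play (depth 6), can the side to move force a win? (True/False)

[X..O/....] X move#1: (0,1):+0/XX.O/....*, (0,2):+0/X.XO/...., (1,0):+0/X..O/X..., (1,1):+0/X..O/.X.., (1,2):+0/X..O/..X., (1,3):+0/X..O/...X
[XX.O/....] O move#2: (0,2):+0/XXOO/....*, (1,0):-1/XX.O/O..., (1,1):-1/XX.O/.O.., (1,2):-1/XX.O/..O., (1,3):-1/XX.O/...O
[XXOO/....] X move#3: (1,0):+0/XXOO/X...*, (1,1):+0/XXOO/.X.., (1,2):+0/XXOO/..X., (1,3):+0/XXOO/...X
[XXOO/X...] O move#4: (1,1):+0/XXOO/XO..*, (1,2):+0/XXOO/X.O., (1,3):+0/XXOO/X..O
[XXOO/XO..] X move#5: (1,2):+0/XXOO/XOX.*, (1,3):+0/XXOO/XO.X
[XXOO/XOX.] O move#6: (1,3):+0/XXOO/XOXO*
[XXOO/XOXO] end (terminal +0, X#7); searched X..O/.... to 6

X winning at [X..O/....]: False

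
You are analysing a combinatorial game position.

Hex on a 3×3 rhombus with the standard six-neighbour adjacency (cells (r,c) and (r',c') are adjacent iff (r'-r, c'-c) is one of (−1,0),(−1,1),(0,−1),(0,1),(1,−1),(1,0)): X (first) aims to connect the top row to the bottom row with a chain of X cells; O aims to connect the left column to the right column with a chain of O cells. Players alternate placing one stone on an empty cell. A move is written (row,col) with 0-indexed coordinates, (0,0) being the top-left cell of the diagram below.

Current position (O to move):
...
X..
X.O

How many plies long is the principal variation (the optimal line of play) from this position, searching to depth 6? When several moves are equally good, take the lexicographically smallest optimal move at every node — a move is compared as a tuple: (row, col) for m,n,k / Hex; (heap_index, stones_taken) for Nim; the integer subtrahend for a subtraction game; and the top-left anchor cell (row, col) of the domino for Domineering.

PV length from [.../X../X.O]: 2 plies

ply 1, O at .../X../X.O | (0,0)=-1→O../X../X.O*; (0,1)=-1→.O./X../X.O; (0,2)=-1→..O/X../X.O; (1,1)=-1→.../XO./X.O; (1,2)=-1→.../X.O/X.O; (2,1)=-1→.../X../XOO
ply 2, X at O../X../X.O | (0,1)=+1→OX./X../X.O*; (0,2)=+1→O.X/X../X.O; (1,1)=+1→O../XX./X.O; (1,2)=+1→O../X.X/X.O; (2,1)=+1→O../X../XXO
ply 3: OX./X../X.O is terminal -1 (O); from .../X../X.O depth 6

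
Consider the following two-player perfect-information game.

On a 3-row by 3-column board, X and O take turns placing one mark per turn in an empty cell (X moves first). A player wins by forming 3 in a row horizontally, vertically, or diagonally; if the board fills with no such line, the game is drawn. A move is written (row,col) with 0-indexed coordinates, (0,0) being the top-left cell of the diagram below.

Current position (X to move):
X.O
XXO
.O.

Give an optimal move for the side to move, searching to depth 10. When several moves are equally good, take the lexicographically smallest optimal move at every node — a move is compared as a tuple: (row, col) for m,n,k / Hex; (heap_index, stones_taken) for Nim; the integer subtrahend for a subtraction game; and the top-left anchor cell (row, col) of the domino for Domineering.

X's best at [X.O/XXO/.O.]: (2,0)

p1 X@[X.O/XXO/.O.]: (0,1)[XXO/XXO/.O.]-1 (2,0)[X.O/XXO/XO.]+1* (2,2)[X.O/XXO/.OX]+1
p2 O@[X.O/XXO/XO.] terminal -1; root [X.O/XXO/.O.] d10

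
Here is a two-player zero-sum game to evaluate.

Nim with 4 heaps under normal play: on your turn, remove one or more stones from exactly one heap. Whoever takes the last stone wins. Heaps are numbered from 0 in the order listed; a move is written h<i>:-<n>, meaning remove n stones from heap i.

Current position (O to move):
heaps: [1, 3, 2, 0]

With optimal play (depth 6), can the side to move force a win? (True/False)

[(1,3,2,0)] O move#1: h0:-1:-1/(0,3,2,0)*, h1:-1:-1/(1,2,2,0), h1:-2:-1/(1,1,2,0), h1:-3:-1/(1,0,2,0), h2:-1:-1/(1,3,1,0), h2:-2:-1/(1,3,0,0)
[(0,3,2,0)] X move#2: h1:-1:+1/(0,2,2,0)*, h1:-2:-1/(0,1,2,0), h1:-3:-1/(0,0,2,0), h2:-1:-1/(0,3,1,0), h2:-2:-1/(0,3,0,0)
[(0,2,2,0)] O move#3: h1:-1:-1/(0,1,2,0)*, h1:-2:-1/(0,0,2,0), h2:-1:-1/(0,2,1,0), h2:-2:-1/(0,2,0,0)
[(0,1,2,0)] X move#4: h1:-1:-1/(0,0,2,0), h2:-1:+1/(0,1,1,0)*, h2:-2:-1/(0,1,0,0)
[(0,1,1,0)] O move#5: h1:-1:-1/(0,0,1,0)*, h2:-1:-1/(0,1,0,0)
[(0,0,1,0)] X move#6: h2:-1:+1/(0,0,0,0)*
[(0,0,0,0)] end (terminal -1, O#7); searched (1,3,2,0) to 6

O winning at [(1,3,2,0)]: False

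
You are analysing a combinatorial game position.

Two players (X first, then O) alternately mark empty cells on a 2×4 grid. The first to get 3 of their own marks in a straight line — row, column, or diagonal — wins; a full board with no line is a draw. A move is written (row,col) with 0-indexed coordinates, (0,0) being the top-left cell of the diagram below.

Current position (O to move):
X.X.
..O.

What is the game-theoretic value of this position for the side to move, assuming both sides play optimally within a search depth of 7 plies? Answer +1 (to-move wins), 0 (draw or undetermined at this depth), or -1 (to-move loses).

value(X.X./..O., O) = 0

p1 O@[X.X./..O.]: (0,1)[XOX./..O.]+0* (0,3)[X.XO/..O.]-1 (1,0)[X.X./O.O.]-1 (1,1)[X.X./.OO.]-1 (1,3)[X.X./..OO]-1
p2 X@[XOX./..O.]: (0,3)[XOXX/..O.]-1 (1,0)[XOX./X.O.]+0* (1,1)[XOX./.XO.]+0 (1,3)[XOX./..OX]+0
p3 O@[XOX./X.O.]: (0,3)[XOXO/X.O.]+0* (1,1)[XOX./XOO.]+0 (1,3)[XOX./X.OO]+0
p4 X@[XOXO/X.O.]: (1,1)[XOXO/XXO.]+0* (1,3)[XOXO/X.OX]+0
p5 O@[XOXO/XXO.]: (1,3)[XOXO/XXOO]+0*
p6 X@[XOXO/XXOO] terminal +0; root [X.X./..O.] d7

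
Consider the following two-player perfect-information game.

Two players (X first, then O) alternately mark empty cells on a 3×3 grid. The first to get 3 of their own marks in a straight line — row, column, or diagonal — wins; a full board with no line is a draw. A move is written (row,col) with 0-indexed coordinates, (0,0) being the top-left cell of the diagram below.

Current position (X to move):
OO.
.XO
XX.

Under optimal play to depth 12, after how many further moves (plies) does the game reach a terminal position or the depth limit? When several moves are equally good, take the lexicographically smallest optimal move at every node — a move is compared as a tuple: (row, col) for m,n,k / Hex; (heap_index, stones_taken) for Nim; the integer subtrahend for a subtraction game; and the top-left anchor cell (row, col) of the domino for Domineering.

PV length from [OO./.XO/XX.]: 1 ply

p1 X@[OO./.XO/XX.]: (0,2)[OOX/.XO/XX.]+1* (1,0)[OO./XXO/XX.]-1 (2,2)[OO./.XO/XXX]+1
p2 O@[OOX/.XO/XX.] terminal -1; root [OO./.XO/XX.] d12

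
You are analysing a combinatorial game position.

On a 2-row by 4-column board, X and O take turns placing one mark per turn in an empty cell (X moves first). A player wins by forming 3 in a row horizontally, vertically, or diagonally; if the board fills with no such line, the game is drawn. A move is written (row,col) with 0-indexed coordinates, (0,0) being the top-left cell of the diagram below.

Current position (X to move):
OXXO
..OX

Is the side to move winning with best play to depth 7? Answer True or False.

X winning at [OXXO/..OX]: False

p1 X@[OXXO/..OX]: (1,0)[OXXO/X.OX]+0* (1,1)[OXXO/.XOX]+0
p2 O@[OXXO/X.OX]: (1,1)[OXXO/XOOX]+0*
p3 X@[OXXO/XOOX] terminal +0; root [OXXO/..OX] d7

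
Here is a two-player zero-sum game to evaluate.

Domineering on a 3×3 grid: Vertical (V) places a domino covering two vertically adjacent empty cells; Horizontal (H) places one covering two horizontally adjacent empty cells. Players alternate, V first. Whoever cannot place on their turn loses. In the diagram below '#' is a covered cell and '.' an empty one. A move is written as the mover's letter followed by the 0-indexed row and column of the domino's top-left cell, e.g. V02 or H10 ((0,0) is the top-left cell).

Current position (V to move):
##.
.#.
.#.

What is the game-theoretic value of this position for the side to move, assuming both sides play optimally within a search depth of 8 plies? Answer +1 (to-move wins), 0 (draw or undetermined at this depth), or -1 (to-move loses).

[##./.#./.#.] V move#1: V02:+1/###/.##/.#.*, V10:+1/##./##./##., V12:+1/##./.##/.##
[###/.##/.#.] end (terminal -1, H#2); searched ##./.#./.#. to 8

value(##./.#./.#., V) = +1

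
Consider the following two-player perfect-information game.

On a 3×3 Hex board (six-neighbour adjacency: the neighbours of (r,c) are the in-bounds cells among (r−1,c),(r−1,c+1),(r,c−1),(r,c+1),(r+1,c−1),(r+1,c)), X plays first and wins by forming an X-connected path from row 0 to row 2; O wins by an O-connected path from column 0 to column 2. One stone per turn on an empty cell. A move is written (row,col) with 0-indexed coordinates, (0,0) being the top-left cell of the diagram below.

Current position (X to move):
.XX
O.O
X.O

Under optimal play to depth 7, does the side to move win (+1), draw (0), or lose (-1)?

[.XX/O.O/X.O] X move#1: (0,0):-1/XXX/O.O/X.O, (1,1):+1/.XX/OXO/X.O*, (2,1):-1/.XX/O.O/XXO
[.XX/OXO/X.O] end (terminal -1, O#2); searched .XX/O.O/X.O to 7

value(.XX/O.O/X.O, X) = +1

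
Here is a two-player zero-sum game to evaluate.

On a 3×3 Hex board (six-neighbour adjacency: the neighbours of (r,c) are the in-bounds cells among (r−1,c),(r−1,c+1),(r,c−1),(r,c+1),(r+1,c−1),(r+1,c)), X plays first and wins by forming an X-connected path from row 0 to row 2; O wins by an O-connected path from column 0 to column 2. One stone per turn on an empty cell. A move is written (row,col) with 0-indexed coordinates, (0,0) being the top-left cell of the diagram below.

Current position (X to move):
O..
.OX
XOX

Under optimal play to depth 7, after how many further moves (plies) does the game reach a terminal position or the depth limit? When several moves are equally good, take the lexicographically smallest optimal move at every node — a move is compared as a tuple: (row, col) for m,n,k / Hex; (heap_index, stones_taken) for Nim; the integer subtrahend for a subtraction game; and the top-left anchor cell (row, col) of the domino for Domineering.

[O../.OX/XOX] X move#1: (0,1):+1/OX./.OX/XOX*, (0,2):+1/O.X/.OX/XOX, (1,0):+1/O../XOX/XOX
[OX./.OX/XOX] O move#2: (0,2):-1/OXO/.OX/XOX*, (1,0):-1/OX./OOX/XOX
[OXO/.OX/XOX] X move#3: (1,0):+1/OXO/XOX/XOX*
[OXO/XOX/XOX] end (terminal -1, O#4); searched O../.OX/XOX to 7

PV length from [O../.OX/XOX]: 3 plies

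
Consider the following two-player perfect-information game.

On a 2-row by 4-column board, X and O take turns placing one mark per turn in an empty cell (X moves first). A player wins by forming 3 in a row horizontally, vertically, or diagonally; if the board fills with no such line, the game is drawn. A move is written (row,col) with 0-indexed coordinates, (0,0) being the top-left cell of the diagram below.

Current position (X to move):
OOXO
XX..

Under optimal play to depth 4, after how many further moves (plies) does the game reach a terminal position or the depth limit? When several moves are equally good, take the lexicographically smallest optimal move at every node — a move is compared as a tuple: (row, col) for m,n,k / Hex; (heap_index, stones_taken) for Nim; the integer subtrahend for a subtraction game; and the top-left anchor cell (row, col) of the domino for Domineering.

p1 X@[OOXO/XX..]: (1,2)[OOXO/XXX.]+1* (1,3)[OOXO/XX.X]+0
p2 O@[OOXO/XXX.] terminal -1; root [OOXO/XX..] d4

PV length from [OOXO/XX..]: 1 ply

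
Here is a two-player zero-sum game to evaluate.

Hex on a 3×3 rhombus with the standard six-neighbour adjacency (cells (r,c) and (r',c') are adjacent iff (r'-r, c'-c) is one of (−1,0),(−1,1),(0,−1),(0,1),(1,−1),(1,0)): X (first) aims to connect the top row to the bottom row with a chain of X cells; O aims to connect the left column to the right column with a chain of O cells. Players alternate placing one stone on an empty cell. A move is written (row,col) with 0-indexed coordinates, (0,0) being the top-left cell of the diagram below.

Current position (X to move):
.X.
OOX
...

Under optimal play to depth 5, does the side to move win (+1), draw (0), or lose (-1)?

value(.X./OOX/..., X) = +1

ply 1, X at .X./OOX/... | (0,0)=-1→XX./OOX/...; (0,2)=+1→.XX/OOX/...*; (2,0)=-1→.X./OOX/X..; (2,1)=-1→.X./OOX/.X.; (2,2)=-1→.X./OOX/..X
ply 2, O at .XX/OOX/... | (0,0)=-1→OXX/OOX/...*; (2,0)=-1→.XX/OOX/O..; (2,1)=-1→.XX/OOX/.O.; (2,2)=-1→.XX/OOX/..O
ply 3, X at OXX/OOX/... | (2,0)=+1→OXX/OOX/X..*; (2,1)=+1→OXX/OOX/.X.; (2,2)=+1→OXX/OOX/..X
ply 4, O at OXX/OOX/X.. | (2,1)=-1→OXX/OOX/XO.*; (2,2)=-1→OXX/OOX/X.O
ply 5, X at OXX/OOX/XO. | (2,2)=+1→OXX/OOX/XOX*
ply 6: OXX/OOX/XOX is terminal -1 (O); from .X./OOX/... depth 5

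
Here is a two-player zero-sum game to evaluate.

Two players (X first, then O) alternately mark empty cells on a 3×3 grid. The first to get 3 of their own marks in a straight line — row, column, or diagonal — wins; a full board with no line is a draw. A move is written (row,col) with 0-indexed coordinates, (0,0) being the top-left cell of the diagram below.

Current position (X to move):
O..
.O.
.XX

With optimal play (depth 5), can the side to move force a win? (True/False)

ply 1, X at O../.O./.XX | (0,1)=-1→OX./.O./.XX; (0,2)=+1→O.X/.O./.XX*; (1,0)=+0→O../XO./.XX; (1,2)=+1→O../.OX/.XX; (2,0)=+1→O../.O./XXX
ply 2, O at O.X/.O./.XX | (0,1)=-1→OOX/.O./.XX*; (1,0)=-1→O.X/OO./.XX; (1,2)=-1→O.X/.OO/.XX; (2,0)=-1→O.X/.O./OXX
ply 3, X at OOX/.O./.XX | (1,0)=+1→OOX/XO./.XX*; (1,2)=+1→OOX/.OX/.XX; (2,0)=+1→OOX/.O./XXX
ply 4, O at OOX/XO./.XX | (1,2)=-1→OOX/XOO/.XX*; (2,0)=-1→OOX/XO./OXX
ply 5, X at OOX/XOO/.XX | (2,0)=+1→OOX/XOO/XXX*
ply 6: OOX/XOO/XXX is terminal -1 (O); from O../.O./.XX depth 5

X winning at [O../.O./.XX]: True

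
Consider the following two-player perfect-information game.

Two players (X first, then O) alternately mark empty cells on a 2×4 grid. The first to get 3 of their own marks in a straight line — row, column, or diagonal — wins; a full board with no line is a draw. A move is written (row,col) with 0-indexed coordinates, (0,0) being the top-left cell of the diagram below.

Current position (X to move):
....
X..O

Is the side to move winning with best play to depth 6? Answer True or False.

p1 X@[..../X..O]: (0,0)[X.../X..O]+0* (0,1)[.X../X..O]+0 (0,2)[..X./X..O]+0 (0,3)[...X/X..O]+0 (1,1)[..../XX.O]+0 (1,2)[..../X.XO]+0
p2 O@[X.../X..O]: (0,1)[XO../X..O]+0* (0,2)[X.O./X..O]+0 (0,3)[X..O/X..O]+0 (1,1)[X.../XO.O]+0 (1,2)[X.../X.OO]+0
p3 X@[XO../X..O]: (0,2)[XOX./X..O]+0* (0,3)[XO.X/X..O]+0 (1,1)[XO../XX.O]+0 (1,2)[XO../X.XO]+0
p4 O@[XOX./X..O]: (0,3)[XOXO/X..O]+0* (1,1)[XOX./XO.O]+0 (1,2)[XOX./X.OO]+0
p5 X@[XOXO/X..O]: (1,1)[XOXO/XX.O]+0* (1,2)[XOXO/X.XO]+0
p6 O@[XOXO/XX.O]: (1,2)[XOXO/XXOO]+0*
p7 X@[XOXO/XXOO] terminal +0; root [..../X..O] d6

X winning at [..../X..O]: False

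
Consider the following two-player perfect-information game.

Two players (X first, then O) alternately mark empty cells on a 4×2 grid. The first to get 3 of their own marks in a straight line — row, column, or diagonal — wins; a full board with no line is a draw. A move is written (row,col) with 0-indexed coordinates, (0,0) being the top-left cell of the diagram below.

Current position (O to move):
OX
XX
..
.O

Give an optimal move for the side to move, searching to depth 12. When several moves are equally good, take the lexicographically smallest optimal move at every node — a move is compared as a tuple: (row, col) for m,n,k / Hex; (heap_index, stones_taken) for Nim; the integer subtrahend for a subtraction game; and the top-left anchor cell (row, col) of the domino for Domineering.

ply 1, O at OX/XX/../.O | (2,0)=-1→OX/XX/O./.O; (2,1)=+0→OX/XX/.O/.O*; (3,0)=-1→OX/XX/../OO
ply 2, X at OX/XX/.O/.O | (2,0)=+0→OX/XX/XO/.O*; (3,0)=+0→OX/XX/.O/XO
ply 3, O at OX/XX/XO/.O | (3,0)=+0→OX/XX/XO/OO*
ply 4: OX/XX/XO/OO is terminal +0 (X); from OX/XX/../.O depth 12

O's best at [OX/XX/../.O]: (2,1)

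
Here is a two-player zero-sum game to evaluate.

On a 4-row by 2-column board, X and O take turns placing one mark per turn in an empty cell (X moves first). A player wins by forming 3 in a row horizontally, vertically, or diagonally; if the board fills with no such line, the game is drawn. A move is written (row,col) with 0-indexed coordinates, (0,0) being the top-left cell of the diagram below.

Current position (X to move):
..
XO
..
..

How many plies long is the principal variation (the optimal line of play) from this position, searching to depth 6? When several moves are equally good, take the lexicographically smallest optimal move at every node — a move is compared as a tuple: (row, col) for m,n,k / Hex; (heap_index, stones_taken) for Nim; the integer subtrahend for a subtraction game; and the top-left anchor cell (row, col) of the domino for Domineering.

[../XO/../..] X move#1: (0,0):+0/X./XO/../.., (0,1):+0/.X/XO/../.., (2,0):+1/../XO/X./..*, (2,1):+0/../XO/.X/.., (3,0):+0/../XO/../X., (3,1):+0/../XO/../.X
[../XO/X./..] O move#2: (0,0):-1/O./XO/X./..*, (0,1):-1/.O/XO/X./.., (2,1):-1/../XO/XO/.., (3,0):-1/../XO/X./O., (3,1):-1/../XO/X./.O
[O./XO/X./..] X move#3: (0,1):+0/OX/XO/X./.., (2,1):+0/O./XO/XX/.., (3,0):+1/O./XO/X./X.*, (3,1):+0/O./XO/X./.X
[O./XO/X./X.] end (terminal -1, O#4); searched ../XO/../.. to 6

PV length from [../XO/../..]: 3 plies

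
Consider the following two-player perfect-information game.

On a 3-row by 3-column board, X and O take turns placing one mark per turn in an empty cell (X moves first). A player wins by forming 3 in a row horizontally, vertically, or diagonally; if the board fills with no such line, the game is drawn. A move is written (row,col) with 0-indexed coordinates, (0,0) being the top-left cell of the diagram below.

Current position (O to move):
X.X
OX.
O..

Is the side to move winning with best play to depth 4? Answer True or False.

O winning at [X.X/OX./O..]: False

ply 1, O at X.X/OX./O.. | (0,1)=-1→XOX/OX./O..*; (1,2)=-1→X.X/OXO/O..; (2,1)=-1→X.X/OX./OO.; (2,2)=-1→X.X/OX./O.O
ply 2, X at XOX/OX./O.. | (1,2)=+0→XOX/OXX/O..; (2,1)=+0→XOX/OX./OX.; (2,2)=+1→XOX/OX./O.X*
ply 3: XOX/OX./O.X is terminal -1 (O); from X.X/OX./O.. depth 4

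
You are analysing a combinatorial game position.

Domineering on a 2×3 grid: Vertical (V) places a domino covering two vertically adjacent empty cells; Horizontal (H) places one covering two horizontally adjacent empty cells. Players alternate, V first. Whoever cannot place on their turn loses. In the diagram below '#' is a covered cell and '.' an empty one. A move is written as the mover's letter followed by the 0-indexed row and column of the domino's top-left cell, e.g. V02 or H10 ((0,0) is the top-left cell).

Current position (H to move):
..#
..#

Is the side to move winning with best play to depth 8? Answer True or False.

H winning at [..#/..#]: True

ply 1, H at ..#/..# | H00=+1→###/..#*; H10=+1→..#/###
ply 2: ###/..# is terminal -1 (V); from ..#/..# depth 8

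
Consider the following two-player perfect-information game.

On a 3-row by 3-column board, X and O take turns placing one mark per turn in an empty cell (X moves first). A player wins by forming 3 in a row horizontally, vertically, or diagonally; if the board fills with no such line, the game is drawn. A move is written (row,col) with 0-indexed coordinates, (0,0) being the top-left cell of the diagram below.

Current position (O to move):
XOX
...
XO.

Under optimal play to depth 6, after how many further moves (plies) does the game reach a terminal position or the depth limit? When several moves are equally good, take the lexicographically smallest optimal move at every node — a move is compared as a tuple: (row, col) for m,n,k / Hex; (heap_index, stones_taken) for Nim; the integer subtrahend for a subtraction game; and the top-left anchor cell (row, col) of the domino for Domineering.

p1 O@[XOX/.../XO.]: (1,0)[XOX/O../XO.]-1 (1,1)[XOX/.O./XO.]+1* (1,2)[XOX/..O/XO.]-1 (2,2)[XOX/.../XOO]-1
p2 X@[XOX/.O./XO.] terminal -1; root [XOX/.../XO.] d6

PV length from [XOX/.../XO.]: 1 ply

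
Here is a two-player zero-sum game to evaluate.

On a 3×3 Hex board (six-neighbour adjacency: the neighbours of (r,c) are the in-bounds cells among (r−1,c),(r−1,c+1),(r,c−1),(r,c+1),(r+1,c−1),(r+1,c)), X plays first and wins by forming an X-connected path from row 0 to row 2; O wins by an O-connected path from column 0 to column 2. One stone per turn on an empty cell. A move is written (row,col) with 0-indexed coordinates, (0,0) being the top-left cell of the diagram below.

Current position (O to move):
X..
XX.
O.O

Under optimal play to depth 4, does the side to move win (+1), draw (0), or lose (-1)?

[X../XX./O.O] O move#1: (0,1):-1/XO./XX./O.O, (0,2):-1/X.O/XX./O.O, (1,2):-1/X../XXO/O.O, (2,1):+1/X../XX./OOO*
[X../XX./OOO] end (terminal -1, X#2); searched X../XX./O.O to 4

value(X../XX./O.O, O) = +1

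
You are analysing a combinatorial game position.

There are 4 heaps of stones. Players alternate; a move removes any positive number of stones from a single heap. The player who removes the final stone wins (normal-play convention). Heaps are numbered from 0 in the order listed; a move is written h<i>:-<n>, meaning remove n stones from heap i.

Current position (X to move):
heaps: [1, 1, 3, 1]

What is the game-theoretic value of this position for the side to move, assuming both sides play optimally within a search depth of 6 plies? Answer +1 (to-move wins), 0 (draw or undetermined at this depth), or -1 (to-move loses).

[(1,1,3,1)] X move#1: h0:-1:-1/(0,1,3,1), h1:-1:-1/(1,0,3,1), h2:-1:-1/(1,1,2,1), h2:-2:+1/(1,1,1,1)*, h2:-3:-1/(1,1,0,1), h3:-1:-1/(1,1,3,0)
[(1,1,1,1)] O move#2: h0:-1:-1/(0,1,1,1)*, h1:-1:-1/(1,0,1,1), h2:-1:-1/(1,1,0,1), h3:-1:-1/(1,1,1,0)
[(0,1,1,1)] X move#3: h1:-1:+1/(0,0,1,1)*, h2:-1:+1/(0,1,0,1), h3:-1:+1/(0,1,1,0)
[(0,0,1,1)] O move#4: h2:-1:-1/(0,0,0,1)*, h3:-1:-1/(0,0,1,0)
[(0,0,0,1)] X move#5: h3:-1:+1/(0,0,0,0)*
[(0,0,0,0)] end (terminal -1, O#6); searched (1,1,3,1) to 6

value((1,1,3,1), X) = +1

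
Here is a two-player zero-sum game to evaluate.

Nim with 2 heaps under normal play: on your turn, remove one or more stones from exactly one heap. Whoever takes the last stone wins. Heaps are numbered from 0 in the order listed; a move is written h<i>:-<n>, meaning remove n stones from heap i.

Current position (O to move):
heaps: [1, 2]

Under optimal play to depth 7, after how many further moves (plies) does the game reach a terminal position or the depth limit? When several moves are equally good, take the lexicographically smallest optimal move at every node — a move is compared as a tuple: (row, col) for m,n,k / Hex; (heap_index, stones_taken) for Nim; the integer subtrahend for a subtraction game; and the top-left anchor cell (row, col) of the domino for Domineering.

PV length from [(1,2)]: 3 plies

ply 1, O at (1,2) | h0:-1=-1→(0,2); h1:-1=+1→(1,1)*; h1:-2=-1→(1,0)
ply 2, X at (1,1) | h0:-1=-1→(0,1)*; h1:-1=-1→(1,0)
ply 3, O at (0,1) | h1:-1=+1→(0,0)*
ply 4: (0,0) is terminal -1 (X); from (1,2) depth 7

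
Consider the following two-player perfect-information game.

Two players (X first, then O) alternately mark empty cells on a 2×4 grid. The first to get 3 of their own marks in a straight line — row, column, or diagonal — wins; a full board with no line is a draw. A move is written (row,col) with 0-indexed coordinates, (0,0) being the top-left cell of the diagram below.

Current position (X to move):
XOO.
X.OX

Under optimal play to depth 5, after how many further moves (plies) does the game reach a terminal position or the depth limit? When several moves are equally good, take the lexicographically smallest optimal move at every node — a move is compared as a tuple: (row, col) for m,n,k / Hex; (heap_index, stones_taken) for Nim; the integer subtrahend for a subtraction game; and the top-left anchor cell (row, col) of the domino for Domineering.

p1 X@[XOO./X.OX]: (0,3)[XOOX/X.OX]+0* (1,1)[XOO./XXOX]-1
p2 O@[XOOX/X.OX]: (1,1)[XOOX/XOOX]+0*
p3 X@[XOOX/XOOX] terminal +0; root [XOO./X.OX] d5

PV length from [XOO./X.OX]: 2 plies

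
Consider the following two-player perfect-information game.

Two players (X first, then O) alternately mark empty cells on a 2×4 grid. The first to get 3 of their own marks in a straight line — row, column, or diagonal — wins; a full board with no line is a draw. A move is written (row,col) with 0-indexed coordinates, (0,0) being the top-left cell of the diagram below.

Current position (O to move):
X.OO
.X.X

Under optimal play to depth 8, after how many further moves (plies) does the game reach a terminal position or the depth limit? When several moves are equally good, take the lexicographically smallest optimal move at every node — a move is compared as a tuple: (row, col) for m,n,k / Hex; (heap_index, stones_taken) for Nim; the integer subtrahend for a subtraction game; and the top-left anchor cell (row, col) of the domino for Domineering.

ply 1, O at X.OO/.X.X | (0,1)=+1→XOOO/.X.X*; (1,0)=-1→X.OO/OX.X; (1,2)=+0→X.OO/.XOX
ply 2: XOOO/.X.X is terminal -1 (X); from X.OO/.X.X depth 8

PV length from [X.OO/.X.X]: 1 ply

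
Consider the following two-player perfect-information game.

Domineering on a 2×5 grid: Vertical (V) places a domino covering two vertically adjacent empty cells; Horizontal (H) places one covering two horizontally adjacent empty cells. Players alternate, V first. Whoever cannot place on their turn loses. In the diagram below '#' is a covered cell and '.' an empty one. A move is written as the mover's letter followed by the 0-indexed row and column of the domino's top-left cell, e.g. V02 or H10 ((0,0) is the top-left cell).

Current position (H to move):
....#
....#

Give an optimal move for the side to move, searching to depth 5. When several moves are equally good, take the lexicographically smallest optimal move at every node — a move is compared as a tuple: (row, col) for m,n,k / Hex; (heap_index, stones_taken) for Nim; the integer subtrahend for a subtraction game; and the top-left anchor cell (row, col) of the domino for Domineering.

ply 1, H at ....#/....# | H00=-1→##..#/....#; H01=+1→.##.#/....#*; H02=-1→..###/....#; H10=-1→....#/##..#; H11=+1→....#/.##.#; H12=-1→....#/..###
ply 2, V at .##.#/....# | V00=-1→###.#/#...#*; V03=-1→.####/...##
ply 3, H at ###.#/#...# | H11=-1→###.#/###.#; H12=+1→###.#/#.###*
ply 4: ###.#/#.### is terminal -1 (V); from ....#/....# depth 5

H's best at [....#/....#]: H01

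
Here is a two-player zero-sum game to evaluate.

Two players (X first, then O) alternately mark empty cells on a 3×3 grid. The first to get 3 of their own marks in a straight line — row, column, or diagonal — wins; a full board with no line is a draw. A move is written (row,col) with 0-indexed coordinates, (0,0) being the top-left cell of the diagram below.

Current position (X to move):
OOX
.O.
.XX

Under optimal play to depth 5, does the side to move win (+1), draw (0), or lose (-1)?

p1 X@[OOX/.O./.XX]: (1,0)[OOX/XO./.XX]+1* (1,2)[OOX/.OX/.XX]+1 (2,0)[OOX/.O./XXX]+1
p2 O@[OOX/XO./.XX]: (1,2)[OOX/XOO/.XX]-1* (2,0)[OOX/XO./OXX]-1
p3 X@[OOX/XOO/.XX]: (2,0)[OOX/XOO/XXX]+1*
p4 O@[OOX/XOO/XXX] terminal -1; root [OOX/.O./.XX] d5

value(OOX/.O./.XX, X) = +1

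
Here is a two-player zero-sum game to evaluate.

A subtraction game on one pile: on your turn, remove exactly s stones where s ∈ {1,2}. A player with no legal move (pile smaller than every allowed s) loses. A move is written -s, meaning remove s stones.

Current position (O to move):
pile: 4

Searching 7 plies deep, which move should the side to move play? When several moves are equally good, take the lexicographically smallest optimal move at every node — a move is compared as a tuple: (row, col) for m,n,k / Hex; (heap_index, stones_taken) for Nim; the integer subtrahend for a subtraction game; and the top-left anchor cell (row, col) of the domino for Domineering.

O's best at [4]: -1

p1 O@[4]: -1[3]+1* -2[2]-1
p2 X@[3]: -1[2]-1* -2[1]-1
p3 O@[2]: -1[1]-1 -2[0]+1*
p4 X@[0] terminal -1; root [4] d7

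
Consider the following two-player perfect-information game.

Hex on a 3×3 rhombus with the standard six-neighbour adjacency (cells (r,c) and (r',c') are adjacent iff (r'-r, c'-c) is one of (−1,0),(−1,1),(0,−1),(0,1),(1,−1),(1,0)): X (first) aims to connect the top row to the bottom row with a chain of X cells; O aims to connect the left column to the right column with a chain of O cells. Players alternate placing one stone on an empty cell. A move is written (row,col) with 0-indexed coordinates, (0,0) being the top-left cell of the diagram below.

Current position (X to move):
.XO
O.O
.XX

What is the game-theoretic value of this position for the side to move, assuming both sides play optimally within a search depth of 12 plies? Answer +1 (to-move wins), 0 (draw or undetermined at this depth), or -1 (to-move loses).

[.XO/O.O/.XX] X move#1: (0,0):-1/XXO/O.O/.XX, (1,1):+1/.XO/OXO/.XX*, (2,0):-1/.XO/O.O/XXX
[.XO/OXO/.XX] end (terminal -1, O#2); searched .XO/O.O/.XX to 12

value(.XO/O.O/.XX, X) = +1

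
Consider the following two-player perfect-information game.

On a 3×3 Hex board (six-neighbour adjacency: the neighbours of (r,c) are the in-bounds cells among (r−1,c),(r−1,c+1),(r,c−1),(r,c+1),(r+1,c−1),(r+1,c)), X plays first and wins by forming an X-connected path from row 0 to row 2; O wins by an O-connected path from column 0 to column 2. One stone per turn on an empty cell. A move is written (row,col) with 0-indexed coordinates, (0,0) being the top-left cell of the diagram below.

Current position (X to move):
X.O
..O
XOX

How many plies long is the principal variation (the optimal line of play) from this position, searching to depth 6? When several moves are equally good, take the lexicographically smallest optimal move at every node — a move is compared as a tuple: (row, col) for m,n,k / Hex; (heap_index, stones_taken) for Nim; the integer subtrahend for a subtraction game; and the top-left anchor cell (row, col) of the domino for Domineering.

p1 X@[X.O/..O/XOX]: (0,1)[XXO/..O/XOX]+1* (1,0)[X.O/X.O/XOX]+1 (1,1)[X.O/.XO/XOX]+1
p2 O@[XXO/..O/XOX]: (1,0)[XXO/O.O/XOX]-1* (1,1)[XXO/.OO/XOX]-1
p3 X@[XXO/O.O/XOX]: (1,1)[XXO/OXO/XOX]+1*
p4 O@[XXO/OXO/XOX] terminal -1; root [X.O/..O/XOX] d6

PV length from [X.O/..O/XOX]: 3 plies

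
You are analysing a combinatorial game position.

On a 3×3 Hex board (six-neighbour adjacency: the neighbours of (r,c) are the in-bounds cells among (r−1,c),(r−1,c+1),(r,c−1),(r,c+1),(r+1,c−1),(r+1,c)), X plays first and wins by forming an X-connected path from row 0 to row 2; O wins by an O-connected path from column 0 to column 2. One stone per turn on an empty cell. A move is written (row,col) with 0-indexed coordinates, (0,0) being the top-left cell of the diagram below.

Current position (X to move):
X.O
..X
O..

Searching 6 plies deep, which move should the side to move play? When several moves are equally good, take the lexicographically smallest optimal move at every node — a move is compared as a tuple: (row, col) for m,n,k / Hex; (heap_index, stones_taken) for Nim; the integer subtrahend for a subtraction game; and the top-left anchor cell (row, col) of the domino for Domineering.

X's best at [X.O/..X/O..]: (1,1)

ply 1, X at X.O/..X/O.. | (0,1)=-1→XXO/..X/O..; (1,0)=-1→X.O/X.X/O..; (1,1)=+1→X.O/.XX/O..*; (2,1)=-1→X.O/..X/OX.; (2,2)=-1→X.O/..X/O.X
ply 2, O at X.O/.XX/O.. | (0,1)=-1→XOO/.XX/O..*; (1,0)=-1→X.O/OXX/O..; (2,1)=-1→X.O/.XX/OO.; (2,2)=-1→X.O/.XX/O.O
ply 3, X at XOO/.XX/O.. | (1,0)=+1→XOO/XXX/O..*; (2,1)=-1→XOO/.XX/OX.; (2,2)=-1→XOO/.XX/O.X
ply 4, O at XOO/XXX/O.. | (2,1)=-1→XOO/XXX/OO.*; (2,2)=-1→XOO/XXX/O.O
ply 5, X at XOO/XXX/OO. | (2,2)=+1→XOO/XXX/OOX*
ply 6: XOO/XXX/OOX is terminal -1 (O); from X.O/..X/O.. depth 6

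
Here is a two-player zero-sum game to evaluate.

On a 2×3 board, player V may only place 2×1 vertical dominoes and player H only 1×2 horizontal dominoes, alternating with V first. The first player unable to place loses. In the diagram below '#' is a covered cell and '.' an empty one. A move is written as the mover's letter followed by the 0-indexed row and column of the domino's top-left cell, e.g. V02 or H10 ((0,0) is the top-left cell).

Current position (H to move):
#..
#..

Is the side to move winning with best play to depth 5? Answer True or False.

H winning at [#../#..]: True

ply 1, H at #../#.. | H01=+1→###/#..*; H11=+1→#../###
ply 2: ###/#.. is terminal -1 (V); from #../#.. depth 5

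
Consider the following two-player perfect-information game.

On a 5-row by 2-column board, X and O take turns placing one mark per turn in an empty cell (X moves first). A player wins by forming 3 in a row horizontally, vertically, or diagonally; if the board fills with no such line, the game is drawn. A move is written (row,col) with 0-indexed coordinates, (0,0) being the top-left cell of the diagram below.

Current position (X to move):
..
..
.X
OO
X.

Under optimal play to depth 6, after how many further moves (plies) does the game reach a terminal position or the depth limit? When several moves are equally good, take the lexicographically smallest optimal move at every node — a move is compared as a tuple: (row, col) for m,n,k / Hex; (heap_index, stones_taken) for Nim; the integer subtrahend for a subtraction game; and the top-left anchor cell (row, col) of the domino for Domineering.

PV length from [../../.X/OO/X.]: 6 plies

ply 1, X at ../../.X/OO/X. | (0,0)=+0→X./../.X/OO/X.*; (0,1)=+0→.X/../.X/OO/X.; (1,0)=+0→../X./.X/OO/X.; (1,1)=+0→../.X/.X/OO/X.; (2,0)=+0→../../XX/OO/X.; (4,1)=+0→../../.X/OO/XX
ply 2, O at X./../.X/OO/X. | (0,1)=+0→XO/../.X/OO/X.*; (1,0)=+0→X./O./.X/OO/X.; (1,1)=+0→X./.O/.X/OO/X.; (2,0)=+0→X./../OX/OO/X.; (4,1)=+0→X./../.X/OO/XO
ply 3, X at XO/../.X/OO/X. | (1,0)=+0→XO/X./.X/OO/X.*; (1,1)=+0→XO/.X/.X/OO/X.; (2,0)=+0→XO/../XX/OO/X.; (4,1)=+0→XO/../.X/OO/XX
ply 4, O at XO/X./.X/OO/X. | (1,1)=-1→XO/XO/.X/OO/X.; (2,0)=+0→XO/X./OX/OO/X.*; (4,1)=-1→XO/X./.X/OO/XO
ply 5, X at XO/X./OX/OO/X. | (1,1)=+0→XO/XX/OX/OO/X.*; (4,1)=+0→XO/X./OX/OO/XX
ply 6, O at XO/XX/OX/OO/X. | (4,1)=+0→XO/XX/OX/OO/XO*
ply 7: XO/XX/OX/OO/XO is terminal +0 (X); from ../../.X/OO/X. depth 6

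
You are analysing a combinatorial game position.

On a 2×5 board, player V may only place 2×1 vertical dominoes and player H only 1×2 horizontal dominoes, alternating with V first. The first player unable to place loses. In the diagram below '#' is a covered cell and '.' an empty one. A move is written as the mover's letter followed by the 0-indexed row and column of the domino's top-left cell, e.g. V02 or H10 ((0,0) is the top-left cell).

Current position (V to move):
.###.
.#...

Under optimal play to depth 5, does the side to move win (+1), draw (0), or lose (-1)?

value(.###./.#..., V) = +1

p1 V@[.###./.#...]: V00[####./##...]-1 V04[.####/.#..#]+1*
p2 H@[.####/.#..#]: H12[.####/.####]-1*
p3 V@[.####/.####]: V00[#####/#####]+1*
p4 H@[#####/#####] terminal -1; root [.###./.#...] d5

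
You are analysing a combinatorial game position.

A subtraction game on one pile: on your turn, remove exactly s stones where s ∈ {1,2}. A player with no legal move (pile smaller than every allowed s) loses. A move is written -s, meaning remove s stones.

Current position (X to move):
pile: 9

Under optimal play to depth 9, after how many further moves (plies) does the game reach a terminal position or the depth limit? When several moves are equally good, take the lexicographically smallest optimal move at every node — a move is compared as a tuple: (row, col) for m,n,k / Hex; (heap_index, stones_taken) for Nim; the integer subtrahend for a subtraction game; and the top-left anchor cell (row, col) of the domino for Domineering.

p1 X@[9]: -1[8]-1* -2[7]-1
p2 O@[8]: -1[7]-1 -2[6]+1*
p3 X@[6]: -1[5]-1* -2[4]-1
p4 O@[5]: -1[4]-1 -2[3]+1*
p5 X@[3]: -1[2]-1* -2[1]-1
p6 O@[2]: -1[1]-1 -2[0]+1*
p7 X@[0] terminal -1; root [9] d9

PV length from [9]: 6 plies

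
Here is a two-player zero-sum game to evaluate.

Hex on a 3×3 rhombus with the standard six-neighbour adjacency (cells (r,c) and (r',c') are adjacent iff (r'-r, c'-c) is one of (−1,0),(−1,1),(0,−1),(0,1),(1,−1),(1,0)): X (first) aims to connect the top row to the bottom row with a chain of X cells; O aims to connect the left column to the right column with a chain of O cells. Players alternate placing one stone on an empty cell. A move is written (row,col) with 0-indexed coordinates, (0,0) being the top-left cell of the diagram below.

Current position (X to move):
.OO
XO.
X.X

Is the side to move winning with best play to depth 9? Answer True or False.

X winning at [.OO/XO./X.X]: True

ply 1, X at .OO/XO./X.X | (0,0)=+1→XOO/XO./X.X*; (1,2)=-1→.OO/XOX/X.X; (2,1)=-1→.OO/XO./XXX
ply 2: XOO/XO./X.X is terminal -1 (O); from .OO/XO./X.X depth 9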